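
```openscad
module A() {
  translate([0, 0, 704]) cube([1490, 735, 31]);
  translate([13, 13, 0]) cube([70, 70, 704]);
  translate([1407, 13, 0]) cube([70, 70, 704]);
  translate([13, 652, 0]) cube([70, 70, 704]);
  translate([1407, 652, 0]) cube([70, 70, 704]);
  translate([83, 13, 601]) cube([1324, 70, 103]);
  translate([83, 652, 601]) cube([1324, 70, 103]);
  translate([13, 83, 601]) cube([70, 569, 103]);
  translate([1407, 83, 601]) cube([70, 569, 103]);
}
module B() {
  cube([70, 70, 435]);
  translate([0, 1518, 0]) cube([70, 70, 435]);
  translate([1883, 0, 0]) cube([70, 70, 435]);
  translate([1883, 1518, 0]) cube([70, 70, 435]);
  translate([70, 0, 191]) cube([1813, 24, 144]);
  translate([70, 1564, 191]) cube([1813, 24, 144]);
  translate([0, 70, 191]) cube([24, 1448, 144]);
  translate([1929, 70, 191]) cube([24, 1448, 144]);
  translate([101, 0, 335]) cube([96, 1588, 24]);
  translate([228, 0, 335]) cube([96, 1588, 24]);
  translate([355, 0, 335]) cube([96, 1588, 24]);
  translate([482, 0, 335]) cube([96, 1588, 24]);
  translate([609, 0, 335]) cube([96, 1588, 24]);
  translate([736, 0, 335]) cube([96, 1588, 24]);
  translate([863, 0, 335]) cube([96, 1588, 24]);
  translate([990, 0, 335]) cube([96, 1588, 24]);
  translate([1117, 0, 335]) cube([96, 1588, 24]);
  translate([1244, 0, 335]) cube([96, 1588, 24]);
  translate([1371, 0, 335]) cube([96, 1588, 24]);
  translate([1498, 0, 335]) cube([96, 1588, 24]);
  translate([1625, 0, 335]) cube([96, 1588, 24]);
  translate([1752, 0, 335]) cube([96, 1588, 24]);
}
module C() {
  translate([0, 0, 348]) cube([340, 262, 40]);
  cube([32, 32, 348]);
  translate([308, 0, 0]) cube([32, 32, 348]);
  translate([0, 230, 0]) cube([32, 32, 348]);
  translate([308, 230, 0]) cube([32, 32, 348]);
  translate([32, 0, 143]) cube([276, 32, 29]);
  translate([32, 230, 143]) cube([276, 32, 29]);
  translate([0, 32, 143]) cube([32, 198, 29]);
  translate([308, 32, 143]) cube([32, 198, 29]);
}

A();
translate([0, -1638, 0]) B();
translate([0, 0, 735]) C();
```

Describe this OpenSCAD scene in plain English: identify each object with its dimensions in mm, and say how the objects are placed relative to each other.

A is a table: top 1490 mm (x) × 735 mm (y), 31 mm thick, upper face at z = 735 mm, on four 70×70 mm square legs, each inset 13 mm from the nearest pair of top edges, running from z = 0 to the bottom of the top. Four apron rails, 70 mm thick and 103 mm tall, run between adjacent legs with their top edges flush with the underside of the top and their outer faces flush with the legs' outer faces.

B is a bed frame 1953 mm long (x) by 1588 mm wide (y). Four 70×70 mm corner posts, 435 mm tall, at the corners of the footprint. Four rails of 24 mm thickness and 144 mm height run between adjacent posts with their undersides at z = 191 mm, their outer faces flush with the outside of the frame (the two x-running rails run between the posts' inner faces; the two y-running rails run between the posts' inner faces). 14 slats, each 96 mm wide (x) and 24 mm thick, lie across the top of the two x-running rails, running the full 1588 mm width of the frame in y; the slats are evenly spaced along x between the inner faces of the end posts with equal gaps (rounded down to the nearest mm) at the −x end and between each pair — any rounding remainder accumulates at the +x end.

C is a four-legged stool. The seat is a 340×262×40 mm slab whose top surface is at z = 388 mm; four square legs, each 32×32 mm in cross-section, run from the floor (z = 0) to the underside of the seat, each flush with a corner of the seat. Four stretchers, 32 mm wide and 29 mm tall, connect adjacent legs with their undersides at z = 143 mm, each running between the inner faces of the legs it joins and aligned with the legs' outer faces on the other axis.

The bed frame is on the floor beside the table on its −y side. The stool is on top of the table.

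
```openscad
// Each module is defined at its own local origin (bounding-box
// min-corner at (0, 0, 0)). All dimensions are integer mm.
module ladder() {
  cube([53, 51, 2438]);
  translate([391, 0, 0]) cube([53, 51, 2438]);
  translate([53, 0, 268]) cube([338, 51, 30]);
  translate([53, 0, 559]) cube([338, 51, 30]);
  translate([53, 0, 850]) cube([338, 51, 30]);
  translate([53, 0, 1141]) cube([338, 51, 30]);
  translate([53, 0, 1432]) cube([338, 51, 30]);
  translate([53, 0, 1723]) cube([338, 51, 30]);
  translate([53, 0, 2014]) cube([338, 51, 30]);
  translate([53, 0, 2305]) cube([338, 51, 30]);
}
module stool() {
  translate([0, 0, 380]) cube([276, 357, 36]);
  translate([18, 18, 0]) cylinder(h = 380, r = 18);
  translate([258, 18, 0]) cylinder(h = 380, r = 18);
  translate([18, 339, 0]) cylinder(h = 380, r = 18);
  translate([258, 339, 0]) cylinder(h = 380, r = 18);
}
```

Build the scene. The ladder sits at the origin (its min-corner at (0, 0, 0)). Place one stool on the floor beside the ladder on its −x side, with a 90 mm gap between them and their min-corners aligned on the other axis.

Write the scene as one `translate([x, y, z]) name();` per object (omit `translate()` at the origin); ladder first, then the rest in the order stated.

ladder();
translate([-366, 0, 0]) stool();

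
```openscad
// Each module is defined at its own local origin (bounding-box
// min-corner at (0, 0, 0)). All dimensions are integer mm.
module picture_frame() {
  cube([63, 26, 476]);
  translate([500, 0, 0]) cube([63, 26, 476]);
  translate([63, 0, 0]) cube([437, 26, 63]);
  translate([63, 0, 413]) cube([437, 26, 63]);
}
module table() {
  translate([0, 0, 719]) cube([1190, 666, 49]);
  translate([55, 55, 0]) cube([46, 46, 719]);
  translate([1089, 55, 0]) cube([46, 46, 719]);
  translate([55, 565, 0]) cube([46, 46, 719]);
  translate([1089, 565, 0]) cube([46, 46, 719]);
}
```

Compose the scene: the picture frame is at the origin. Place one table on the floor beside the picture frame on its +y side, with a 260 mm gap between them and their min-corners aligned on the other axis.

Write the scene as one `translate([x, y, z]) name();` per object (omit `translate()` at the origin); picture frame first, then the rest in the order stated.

picture_frame();
translate([0, 286, 0]) table();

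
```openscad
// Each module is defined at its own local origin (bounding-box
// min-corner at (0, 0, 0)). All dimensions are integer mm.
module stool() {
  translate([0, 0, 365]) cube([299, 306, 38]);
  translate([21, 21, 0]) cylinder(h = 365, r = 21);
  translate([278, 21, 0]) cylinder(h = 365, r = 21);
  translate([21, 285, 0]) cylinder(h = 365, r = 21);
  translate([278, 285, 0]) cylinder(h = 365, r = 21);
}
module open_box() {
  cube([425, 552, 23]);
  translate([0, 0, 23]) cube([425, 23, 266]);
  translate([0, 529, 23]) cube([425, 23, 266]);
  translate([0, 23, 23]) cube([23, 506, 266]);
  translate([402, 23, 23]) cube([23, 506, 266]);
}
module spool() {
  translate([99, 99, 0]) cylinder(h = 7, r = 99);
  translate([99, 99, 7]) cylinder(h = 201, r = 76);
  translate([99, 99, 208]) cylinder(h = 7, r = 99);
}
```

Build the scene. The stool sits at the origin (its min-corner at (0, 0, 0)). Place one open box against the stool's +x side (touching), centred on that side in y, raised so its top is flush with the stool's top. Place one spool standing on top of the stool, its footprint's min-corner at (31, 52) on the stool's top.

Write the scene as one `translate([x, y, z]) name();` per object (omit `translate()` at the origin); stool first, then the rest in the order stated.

stool();
translate([299, -123, 114]) open_box();
translate([31, 52, 403]) spool();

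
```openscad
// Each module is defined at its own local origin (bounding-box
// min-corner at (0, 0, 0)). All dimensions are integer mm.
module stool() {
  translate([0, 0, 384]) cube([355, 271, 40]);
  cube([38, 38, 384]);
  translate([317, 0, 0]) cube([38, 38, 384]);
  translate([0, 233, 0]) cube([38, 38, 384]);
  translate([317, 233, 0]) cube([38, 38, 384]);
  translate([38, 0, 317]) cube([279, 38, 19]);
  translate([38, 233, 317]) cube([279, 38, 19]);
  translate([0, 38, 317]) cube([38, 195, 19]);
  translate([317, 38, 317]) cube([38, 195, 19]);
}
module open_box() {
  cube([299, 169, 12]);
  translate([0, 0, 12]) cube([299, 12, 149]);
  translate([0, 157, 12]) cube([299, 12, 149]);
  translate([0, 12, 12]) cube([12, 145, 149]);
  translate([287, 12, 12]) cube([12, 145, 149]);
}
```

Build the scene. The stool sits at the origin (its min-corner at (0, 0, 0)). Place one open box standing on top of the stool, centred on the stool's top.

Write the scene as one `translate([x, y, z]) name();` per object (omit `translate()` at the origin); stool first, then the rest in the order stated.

stool();
translate([28, 51, 424]) open_box();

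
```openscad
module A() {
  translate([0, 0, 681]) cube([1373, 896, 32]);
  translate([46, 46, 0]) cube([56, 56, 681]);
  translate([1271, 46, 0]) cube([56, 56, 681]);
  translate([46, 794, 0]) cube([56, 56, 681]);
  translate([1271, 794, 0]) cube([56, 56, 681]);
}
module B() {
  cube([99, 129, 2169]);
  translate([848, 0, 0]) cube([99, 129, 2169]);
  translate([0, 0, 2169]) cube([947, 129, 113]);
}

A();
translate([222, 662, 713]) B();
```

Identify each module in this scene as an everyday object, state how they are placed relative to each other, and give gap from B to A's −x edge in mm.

The door frame's min-x is at 222; the table's min-x is 0; gap = 222 mm.

A is a table. B is a door frame. The door frame is on top of the table. The gap from the door frame to the table's −x edge is 222 mm.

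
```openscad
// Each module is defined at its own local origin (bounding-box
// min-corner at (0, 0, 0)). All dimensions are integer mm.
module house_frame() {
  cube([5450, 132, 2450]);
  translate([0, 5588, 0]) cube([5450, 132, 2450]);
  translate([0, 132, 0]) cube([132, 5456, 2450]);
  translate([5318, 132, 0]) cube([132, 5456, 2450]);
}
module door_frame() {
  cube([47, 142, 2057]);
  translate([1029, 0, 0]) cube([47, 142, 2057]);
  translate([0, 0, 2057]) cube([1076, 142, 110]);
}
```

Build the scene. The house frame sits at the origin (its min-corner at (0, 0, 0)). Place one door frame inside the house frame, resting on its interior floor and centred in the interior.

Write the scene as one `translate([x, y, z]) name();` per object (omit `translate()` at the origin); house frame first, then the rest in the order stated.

house_frame();
translate([2187, 2789, 0]) door_frame();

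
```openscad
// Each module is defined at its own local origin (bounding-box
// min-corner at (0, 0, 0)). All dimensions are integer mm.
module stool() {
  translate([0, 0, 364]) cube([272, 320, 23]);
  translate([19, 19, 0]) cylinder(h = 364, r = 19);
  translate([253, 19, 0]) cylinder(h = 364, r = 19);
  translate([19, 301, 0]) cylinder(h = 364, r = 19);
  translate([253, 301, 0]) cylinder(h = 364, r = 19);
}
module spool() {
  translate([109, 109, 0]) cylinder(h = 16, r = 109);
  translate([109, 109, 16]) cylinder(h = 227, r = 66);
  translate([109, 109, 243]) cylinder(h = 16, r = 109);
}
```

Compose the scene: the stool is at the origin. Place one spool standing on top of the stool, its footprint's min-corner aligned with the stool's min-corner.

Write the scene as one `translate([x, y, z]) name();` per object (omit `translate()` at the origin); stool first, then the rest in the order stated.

stool();
translate([0, 0, 387]) spool();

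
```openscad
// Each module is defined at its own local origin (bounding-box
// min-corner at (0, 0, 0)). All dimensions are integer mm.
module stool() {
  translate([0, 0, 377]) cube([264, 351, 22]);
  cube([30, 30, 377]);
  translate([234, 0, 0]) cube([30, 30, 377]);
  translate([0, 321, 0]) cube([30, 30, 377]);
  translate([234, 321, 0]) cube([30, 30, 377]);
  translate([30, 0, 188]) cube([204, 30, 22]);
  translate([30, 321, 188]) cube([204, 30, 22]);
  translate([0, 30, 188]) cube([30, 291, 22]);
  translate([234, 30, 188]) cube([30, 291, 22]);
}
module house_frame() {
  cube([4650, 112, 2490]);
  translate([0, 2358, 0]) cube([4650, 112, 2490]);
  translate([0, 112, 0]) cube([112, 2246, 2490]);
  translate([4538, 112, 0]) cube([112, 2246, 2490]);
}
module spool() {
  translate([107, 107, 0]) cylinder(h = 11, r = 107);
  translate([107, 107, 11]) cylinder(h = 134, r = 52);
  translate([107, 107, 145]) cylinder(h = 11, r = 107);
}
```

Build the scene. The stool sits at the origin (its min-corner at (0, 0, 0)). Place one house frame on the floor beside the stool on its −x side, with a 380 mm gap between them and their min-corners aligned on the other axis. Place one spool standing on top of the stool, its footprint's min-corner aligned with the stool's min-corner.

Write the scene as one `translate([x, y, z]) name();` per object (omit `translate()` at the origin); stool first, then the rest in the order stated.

stool();
translate([-5030, 0, 0]) house_frame();
translate([0, 0, 399]) spool();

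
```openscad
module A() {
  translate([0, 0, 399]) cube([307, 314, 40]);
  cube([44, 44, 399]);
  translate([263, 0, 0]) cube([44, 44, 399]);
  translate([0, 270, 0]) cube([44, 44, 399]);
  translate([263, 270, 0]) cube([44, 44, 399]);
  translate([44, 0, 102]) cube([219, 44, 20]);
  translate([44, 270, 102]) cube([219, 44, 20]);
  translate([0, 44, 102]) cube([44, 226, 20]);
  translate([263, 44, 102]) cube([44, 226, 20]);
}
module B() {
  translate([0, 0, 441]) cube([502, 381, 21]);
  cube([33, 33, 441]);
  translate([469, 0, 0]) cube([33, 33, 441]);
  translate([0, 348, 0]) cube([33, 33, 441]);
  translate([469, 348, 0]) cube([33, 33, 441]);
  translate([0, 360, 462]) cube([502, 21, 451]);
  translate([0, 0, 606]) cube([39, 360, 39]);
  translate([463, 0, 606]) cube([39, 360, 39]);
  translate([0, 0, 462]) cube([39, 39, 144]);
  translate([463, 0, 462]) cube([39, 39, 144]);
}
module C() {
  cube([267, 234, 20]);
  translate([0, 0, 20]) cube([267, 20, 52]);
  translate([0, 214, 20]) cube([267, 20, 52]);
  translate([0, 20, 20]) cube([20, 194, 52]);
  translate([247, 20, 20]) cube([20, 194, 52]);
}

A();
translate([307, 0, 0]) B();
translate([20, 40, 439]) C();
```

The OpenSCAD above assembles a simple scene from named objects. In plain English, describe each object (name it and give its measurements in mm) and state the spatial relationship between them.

A is a simple wooden stool: a rectangular seat 307 mm (x) by 314 mm (y), 40 mm thick, top face at z = 439 mm, on four square legs, each 44×44 mm in cross-section. The legs rest on z = 0, each flush with a corner of the seat. Four stretchers, 44 mm wide and 20 mm tall, connect adjacent legs with their undersides at z = 102 mm, each running between the inner faces of the legs it joins and aligned with the legs' outer faces on the other axis.

B is a chair: 502×381 mm seat, 21 mm thick, top at z = 462 mm, on four 33 mm square corner legs flush with the seat edges. A 21 mm thick backrest slab spans the full seat width, extending 451 mm above the seat top, its back face flush with the seat's +y edge. Two armrests of 39×39 mm section run along each side from the seat's front edge to the front of the backrest, top faces 183 mm above the seat top and outer faces flush with the seat's x-edges; a 39×39 mm post under the front of each armrest stands on the seat at the front corner.

C is an open-topped rectangular box: outside dimensions 267×234×72 mm, with a uniform wall and base thickness of 20 mm. The base is a full 267×234 slab on the floor; four walls sit on top of the base. The front and back walls (the −y and +y sides) span the full width; the two side walls fit between them.

The chair is against the stool's +x side, with their −y faces flush. The open box is on top of the stool, centred.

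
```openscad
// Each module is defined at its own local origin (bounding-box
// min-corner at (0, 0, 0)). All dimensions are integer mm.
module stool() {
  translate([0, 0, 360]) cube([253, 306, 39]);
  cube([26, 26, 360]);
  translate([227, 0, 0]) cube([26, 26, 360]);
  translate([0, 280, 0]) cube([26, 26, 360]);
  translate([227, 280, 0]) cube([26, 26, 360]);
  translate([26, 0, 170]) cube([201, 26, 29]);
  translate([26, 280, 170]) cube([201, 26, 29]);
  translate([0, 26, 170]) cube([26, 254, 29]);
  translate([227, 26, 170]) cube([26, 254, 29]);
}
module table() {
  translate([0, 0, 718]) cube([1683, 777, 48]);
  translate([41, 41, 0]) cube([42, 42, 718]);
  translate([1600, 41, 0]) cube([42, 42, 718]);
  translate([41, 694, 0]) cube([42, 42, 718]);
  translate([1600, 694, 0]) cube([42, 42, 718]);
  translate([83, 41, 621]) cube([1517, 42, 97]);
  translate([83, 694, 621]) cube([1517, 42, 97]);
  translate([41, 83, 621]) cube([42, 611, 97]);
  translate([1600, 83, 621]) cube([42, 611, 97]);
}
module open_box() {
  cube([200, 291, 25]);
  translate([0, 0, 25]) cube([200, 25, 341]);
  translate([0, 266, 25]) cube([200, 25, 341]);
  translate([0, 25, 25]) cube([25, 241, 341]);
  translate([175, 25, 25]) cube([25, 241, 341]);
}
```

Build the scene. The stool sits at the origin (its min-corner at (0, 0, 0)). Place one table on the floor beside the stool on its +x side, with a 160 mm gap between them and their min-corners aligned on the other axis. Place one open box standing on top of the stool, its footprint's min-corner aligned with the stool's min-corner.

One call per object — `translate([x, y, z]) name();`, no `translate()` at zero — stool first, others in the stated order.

stool();
translate([413, 0, 0]) table();
translate([0, 0, 399]) open_box();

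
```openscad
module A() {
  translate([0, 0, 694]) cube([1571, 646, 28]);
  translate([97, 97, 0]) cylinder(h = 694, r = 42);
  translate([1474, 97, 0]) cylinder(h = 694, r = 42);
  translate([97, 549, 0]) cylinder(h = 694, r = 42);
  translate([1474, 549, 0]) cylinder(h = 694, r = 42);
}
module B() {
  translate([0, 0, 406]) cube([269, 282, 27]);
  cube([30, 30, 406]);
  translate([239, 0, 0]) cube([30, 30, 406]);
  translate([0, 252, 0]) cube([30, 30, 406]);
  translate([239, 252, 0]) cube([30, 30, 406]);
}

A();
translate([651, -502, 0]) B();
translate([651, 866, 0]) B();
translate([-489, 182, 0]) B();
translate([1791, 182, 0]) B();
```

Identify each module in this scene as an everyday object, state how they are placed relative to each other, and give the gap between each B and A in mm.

A is a table. B is a stool. Four stools sit around the table at the −y, +y, −x, +x sides. The gap between each stool and the table is 220 mm.

Each stool's nearest face is 220 mm from the table's bounding box.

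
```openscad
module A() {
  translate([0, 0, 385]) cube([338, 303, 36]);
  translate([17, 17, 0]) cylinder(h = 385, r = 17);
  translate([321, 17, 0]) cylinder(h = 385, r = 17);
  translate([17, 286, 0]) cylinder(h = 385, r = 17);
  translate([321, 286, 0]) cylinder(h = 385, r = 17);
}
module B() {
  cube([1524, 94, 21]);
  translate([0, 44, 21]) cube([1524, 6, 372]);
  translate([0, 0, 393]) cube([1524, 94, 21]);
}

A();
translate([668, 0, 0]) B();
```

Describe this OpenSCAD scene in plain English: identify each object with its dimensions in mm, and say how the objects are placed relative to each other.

A is a simple wooden stool: a rectangular seat 338 mm (x) by 303 mm (y), 36 mm thick, top face at z = 421 mm, on four round legs, each 34 mm in diameter. The legs rest on z = 0, each leg's axis is inset half a diameter from the nearest pair of seat edges (so the leg's bounding box is flush with the corner).

B is an I-beam lying along x, 1524 mm long. Overall section height 414 mm. Two flanges 94 mm wide (y) and 21 mm thick, one on the floor and one at the top; a web 6 mm thick runs between them, centred on the flange width.

The I-beam is on the floor beside the stool on its +x side.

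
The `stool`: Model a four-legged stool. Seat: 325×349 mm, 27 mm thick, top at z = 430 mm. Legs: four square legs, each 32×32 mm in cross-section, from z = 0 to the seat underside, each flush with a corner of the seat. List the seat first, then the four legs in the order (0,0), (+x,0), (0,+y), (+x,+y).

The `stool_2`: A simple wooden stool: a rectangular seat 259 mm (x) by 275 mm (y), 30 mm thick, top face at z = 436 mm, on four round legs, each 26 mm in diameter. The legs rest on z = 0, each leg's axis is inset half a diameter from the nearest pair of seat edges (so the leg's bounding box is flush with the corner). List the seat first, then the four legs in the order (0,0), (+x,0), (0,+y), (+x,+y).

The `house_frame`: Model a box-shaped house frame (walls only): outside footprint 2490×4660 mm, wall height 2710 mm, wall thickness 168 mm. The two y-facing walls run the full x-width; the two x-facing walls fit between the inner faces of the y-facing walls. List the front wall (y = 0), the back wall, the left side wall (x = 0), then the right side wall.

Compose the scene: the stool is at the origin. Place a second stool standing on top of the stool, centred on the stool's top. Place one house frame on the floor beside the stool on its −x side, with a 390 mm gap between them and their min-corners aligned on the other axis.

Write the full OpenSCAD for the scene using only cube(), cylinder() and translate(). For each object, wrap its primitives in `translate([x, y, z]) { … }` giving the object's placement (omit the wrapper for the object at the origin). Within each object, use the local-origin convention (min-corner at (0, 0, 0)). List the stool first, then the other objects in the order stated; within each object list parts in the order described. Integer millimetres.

translate([0, 0, 403]) cube([325, 349, 27]);
cube([32, 32, 403]);
translate([293, 0, 0]) cube([32, 32, 403]);
translate([0, 317, 0]) cube([32, 32, 403]);
translate([293, 317, 0]) cube([32, 32, 403]);
translate([33, 37, 430]) {
  translate([0, 0, 406]) cube([259, 275, 30]);
  translate([13, 13, 0]) cylinder(h = 406, r = 13);
  translate([246, 13, 0]) cylinder(h = 406, r = 13);
  translate([13, 262, 0]) cylinder(h = 406, r = 13);
  translate([246, 262, 0]) cylinder(h = 406, r = 13);
}
translate([-2880, 0, 0]) {
  cube([2490, 168, 2710]);
  translate([0, 4492, 0]) cube([2490, 168, 2710]);
  translate([0, 168, 0]) cube([168, 4324, 2710]);
  translate([2322, 168, 0]) cube([168, 4324, 2710]);
}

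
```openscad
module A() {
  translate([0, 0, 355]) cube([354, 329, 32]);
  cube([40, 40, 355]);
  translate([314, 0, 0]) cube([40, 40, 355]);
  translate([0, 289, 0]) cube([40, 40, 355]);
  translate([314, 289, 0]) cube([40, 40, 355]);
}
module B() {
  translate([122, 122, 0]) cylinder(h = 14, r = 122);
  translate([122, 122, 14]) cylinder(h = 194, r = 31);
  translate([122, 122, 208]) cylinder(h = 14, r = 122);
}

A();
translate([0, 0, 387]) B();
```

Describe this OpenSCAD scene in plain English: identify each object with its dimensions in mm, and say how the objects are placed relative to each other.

A is a four-legged stool. The seat is 354×329 mm, 32 mm thick, top at z = 387 mm. It stands on four square legs, each 40×40 mm in cross-section, from z = 0 to the seat underside, each flush with a corner of the seat.

B is a spool: two coaxial disc flanges of radius 122 mm and thickness 14 mm, joined by a core cylinder of radius 31 mm and height 194 mm. The lower flange rests on z = 0 and the three cylinders share a vertical axis.

The spool is on top of the stool.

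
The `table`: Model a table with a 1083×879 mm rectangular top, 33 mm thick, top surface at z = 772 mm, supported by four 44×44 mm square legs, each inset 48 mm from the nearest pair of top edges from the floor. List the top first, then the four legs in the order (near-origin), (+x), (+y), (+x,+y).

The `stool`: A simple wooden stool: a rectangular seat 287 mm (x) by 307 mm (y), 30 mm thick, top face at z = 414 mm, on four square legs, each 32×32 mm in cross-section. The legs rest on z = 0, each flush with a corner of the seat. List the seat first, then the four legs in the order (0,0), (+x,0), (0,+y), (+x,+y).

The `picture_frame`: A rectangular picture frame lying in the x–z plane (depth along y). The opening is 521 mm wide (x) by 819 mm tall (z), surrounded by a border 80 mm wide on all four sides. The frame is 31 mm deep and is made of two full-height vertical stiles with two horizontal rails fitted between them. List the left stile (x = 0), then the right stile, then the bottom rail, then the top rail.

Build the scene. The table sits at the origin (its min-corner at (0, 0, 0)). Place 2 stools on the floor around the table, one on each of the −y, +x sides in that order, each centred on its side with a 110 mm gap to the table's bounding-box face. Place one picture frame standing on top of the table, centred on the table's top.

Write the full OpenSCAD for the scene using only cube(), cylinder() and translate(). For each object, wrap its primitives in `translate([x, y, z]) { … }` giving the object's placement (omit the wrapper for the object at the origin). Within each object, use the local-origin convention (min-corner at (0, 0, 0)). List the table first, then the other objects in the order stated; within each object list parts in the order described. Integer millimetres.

translate([0, 0, 739]) cube([1083, 879, 33]);
translate([48, 48, 0]) cube([44, 44, 739]);
translate([991, 48, 0]) cube([44, 44, 739]);
translate([48, 787, 0]) cube([44, 44, 739]);
translate([991, 787, 0]) cube([44, 44, 739]);
translate([398, -417, 0]) {
  translate([0, 0, 384]) cube([287, 307, 30]);
  cube([32, 32, 384]);
  translate([255, 0, 0]) cube([32, 32, 384]);
  translate([0, 275, 0]) cube([32, 32, 384]);
  translate([255, 275, 0]) cube([32, 32, 384]);
}
translate([1193, 286, 0]) {
  translate([0, 0, 384]) cube([287, 307, 30]);
  cube([32, 32, 384]);
  translate([255, 0, 0]) cube([32, 32, 384]);
  translate([0, 275, 0]) cube([32, 32, 384]);
  translate([255, 275, 0]) cube([32, 32, 384]);
}
translate([201, 424, 772]) {
  cube([80, 31, 979]);
  translate([601, 0, 0]) cube([80, 31, 979]);
  translate([80, 0, 0]) cube([521, 31, 80]);
  translate([80, 0, 899]) cube([521, 31, 80]);
}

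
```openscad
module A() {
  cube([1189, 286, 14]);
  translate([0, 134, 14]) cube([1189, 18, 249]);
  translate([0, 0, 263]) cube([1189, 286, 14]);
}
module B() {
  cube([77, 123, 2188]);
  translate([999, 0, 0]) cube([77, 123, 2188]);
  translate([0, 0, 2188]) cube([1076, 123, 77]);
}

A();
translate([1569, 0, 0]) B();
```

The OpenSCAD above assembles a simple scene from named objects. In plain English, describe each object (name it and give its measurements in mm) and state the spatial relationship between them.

A is an I-beam lying along x, 1189 mm long. Overall section height 277 mm. Two flanges 286 mm wide (y) and 14 mm thick, one on the floor and one at the top; a web 18 mm thick runs between them, centred on the flange width.

B is a rectangular door frame: two vertical jambs of 77×123 mm section, 2188 mm tall, with a clear opening 922 mm wide between their inner faces. A header 77 mm tall and 123 mm deep lies on top of the jambs and spans the full outside width.

The door frame is on the floor beside the I-beam on its +x side.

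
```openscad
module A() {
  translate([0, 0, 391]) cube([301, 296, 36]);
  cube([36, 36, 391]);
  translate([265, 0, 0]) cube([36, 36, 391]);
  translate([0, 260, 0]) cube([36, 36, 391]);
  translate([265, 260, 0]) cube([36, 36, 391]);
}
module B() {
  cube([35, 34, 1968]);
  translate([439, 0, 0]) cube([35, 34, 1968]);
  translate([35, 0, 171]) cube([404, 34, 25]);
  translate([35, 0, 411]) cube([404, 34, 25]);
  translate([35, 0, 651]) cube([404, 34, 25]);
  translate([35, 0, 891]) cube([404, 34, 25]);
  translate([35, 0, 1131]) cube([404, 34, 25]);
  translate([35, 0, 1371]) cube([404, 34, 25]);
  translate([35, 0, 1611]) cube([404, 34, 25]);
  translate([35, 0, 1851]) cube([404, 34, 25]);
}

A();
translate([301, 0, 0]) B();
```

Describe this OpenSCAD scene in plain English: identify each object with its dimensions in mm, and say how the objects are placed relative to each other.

A is a simple wooden stool: a rectangular seat 301 mm (x) by 296 mm (y), 36 mm thick, top face at z = 427 mm, on four square legs, each 36×36 mm in cross-section. The legs rest on z = 0, each flush with a corner of the seat.

B is a wooden ladder with two side rails of 35×34 mm section and 1968 mm height, set 474 mm apart overall. Between them run 8 rectangular rungs (34 mm deep, 25 mm thick), front faces flush with the rails' −y face. The bottom of the first rung is 171 mm above the floor and each subsequent rung is 240 mm higher than the one below.

The ladder is against the stool's +x side, with their −y faces flush.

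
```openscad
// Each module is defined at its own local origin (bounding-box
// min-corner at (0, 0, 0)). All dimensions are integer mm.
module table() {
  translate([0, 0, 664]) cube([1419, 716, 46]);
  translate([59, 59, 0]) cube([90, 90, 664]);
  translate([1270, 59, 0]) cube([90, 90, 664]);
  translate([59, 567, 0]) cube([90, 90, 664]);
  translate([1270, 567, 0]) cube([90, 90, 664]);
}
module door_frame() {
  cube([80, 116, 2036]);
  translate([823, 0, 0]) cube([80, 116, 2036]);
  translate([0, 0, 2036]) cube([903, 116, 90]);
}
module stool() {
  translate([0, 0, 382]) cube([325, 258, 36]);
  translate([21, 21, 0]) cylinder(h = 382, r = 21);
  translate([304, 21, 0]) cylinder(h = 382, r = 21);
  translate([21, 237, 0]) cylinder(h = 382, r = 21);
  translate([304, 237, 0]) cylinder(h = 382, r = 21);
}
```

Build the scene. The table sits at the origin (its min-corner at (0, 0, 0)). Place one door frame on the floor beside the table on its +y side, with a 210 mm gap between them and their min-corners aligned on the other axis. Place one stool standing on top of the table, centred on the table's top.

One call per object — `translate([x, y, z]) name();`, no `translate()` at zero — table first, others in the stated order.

table();
translate([0, 926, 0]) door_frame();
translate([547, 229, 710]) stool();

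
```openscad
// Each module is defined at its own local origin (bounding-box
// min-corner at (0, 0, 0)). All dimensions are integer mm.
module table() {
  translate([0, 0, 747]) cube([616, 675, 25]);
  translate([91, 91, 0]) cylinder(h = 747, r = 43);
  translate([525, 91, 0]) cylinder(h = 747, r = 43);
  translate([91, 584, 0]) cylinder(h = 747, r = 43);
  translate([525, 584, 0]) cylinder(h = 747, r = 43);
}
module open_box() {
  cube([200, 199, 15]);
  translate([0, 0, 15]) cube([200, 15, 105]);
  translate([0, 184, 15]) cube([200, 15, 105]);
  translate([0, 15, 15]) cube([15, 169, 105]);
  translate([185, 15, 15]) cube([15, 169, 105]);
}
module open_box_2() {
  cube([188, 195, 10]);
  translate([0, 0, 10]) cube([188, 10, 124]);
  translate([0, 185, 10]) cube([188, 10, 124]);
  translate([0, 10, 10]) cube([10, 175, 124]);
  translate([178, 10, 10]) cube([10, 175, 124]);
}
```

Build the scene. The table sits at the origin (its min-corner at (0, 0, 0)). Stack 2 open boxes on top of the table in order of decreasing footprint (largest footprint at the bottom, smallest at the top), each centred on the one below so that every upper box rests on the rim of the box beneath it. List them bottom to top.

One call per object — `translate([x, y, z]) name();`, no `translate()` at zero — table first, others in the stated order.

table();
translate([208, 238, 772]) open_box();
translate([214, 240, 892]) open_box_2();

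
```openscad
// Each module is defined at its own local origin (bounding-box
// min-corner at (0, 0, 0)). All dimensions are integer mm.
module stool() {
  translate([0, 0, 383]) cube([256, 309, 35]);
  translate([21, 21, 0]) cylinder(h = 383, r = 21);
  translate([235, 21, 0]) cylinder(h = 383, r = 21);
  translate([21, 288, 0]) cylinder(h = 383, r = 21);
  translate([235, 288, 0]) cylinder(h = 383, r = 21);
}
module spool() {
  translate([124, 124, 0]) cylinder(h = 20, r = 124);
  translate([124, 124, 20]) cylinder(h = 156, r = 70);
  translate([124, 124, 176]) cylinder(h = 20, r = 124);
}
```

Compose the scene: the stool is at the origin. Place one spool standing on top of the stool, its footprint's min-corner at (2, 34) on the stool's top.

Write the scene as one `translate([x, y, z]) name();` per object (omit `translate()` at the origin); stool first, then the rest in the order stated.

stool();
translate([2, 34, 418]) spool();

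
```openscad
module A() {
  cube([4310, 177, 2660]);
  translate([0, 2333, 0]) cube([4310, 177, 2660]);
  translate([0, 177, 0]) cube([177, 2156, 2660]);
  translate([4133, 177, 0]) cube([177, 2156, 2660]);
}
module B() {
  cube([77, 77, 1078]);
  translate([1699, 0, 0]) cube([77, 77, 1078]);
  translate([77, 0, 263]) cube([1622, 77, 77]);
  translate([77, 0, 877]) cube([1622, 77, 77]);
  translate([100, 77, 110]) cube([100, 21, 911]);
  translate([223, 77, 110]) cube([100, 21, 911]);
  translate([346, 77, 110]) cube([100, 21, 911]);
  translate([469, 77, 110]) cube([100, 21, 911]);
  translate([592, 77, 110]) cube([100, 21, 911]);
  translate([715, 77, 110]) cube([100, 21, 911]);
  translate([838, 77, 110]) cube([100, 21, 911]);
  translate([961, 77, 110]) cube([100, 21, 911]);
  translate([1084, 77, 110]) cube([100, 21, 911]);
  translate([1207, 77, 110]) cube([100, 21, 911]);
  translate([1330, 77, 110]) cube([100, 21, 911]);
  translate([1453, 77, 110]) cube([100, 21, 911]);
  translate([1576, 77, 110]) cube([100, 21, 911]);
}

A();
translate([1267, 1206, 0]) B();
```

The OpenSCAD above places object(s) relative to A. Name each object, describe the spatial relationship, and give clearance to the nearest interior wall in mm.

A is a house frame. B is a fence section. The fence section sits inside the house frame, centred. The clearance to the nearest interior wall is 1029 mm.

Clearances: x = 1090, y = 1029; minimum 1029 mm.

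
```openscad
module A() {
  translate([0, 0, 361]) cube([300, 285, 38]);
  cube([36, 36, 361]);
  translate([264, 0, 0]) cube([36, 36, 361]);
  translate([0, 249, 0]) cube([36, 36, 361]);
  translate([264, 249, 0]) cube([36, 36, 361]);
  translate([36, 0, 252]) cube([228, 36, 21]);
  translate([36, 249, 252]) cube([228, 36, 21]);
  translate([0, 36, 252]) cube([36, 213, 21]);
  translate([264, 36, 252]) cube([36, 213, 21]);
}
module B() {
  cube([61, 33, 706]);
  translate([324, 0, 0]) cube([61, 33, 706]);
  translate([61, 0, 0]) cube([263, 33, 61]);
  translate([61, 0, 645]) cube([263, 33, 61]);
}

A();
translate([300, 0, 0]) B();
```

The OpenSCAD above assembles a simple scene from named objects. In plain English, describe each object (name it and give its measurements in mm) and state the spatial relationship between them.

A is a four-legged stool. The seat is 300×285 mm, 38 mm thick, top at z = 399 mm. It stands on four square legs, each 36×36 mm in cross-section, from z = 0 to the seat underside, each flush with a corner of the seat. Four stretchers, 36 mm wide and 21 mm tall, connect adjacent legs with their undersides at z = 252 mm, each running between the inner faces of the legs it joins and aligned with the legs' outer faces on the other axis.

B is a picture frame with a 263×584 mm rectangular opening (x by z) and a uniform 61 mm border on every side. Frame depth is 33 mm along y. It is built from two vertical stiles running the full outside height and two horizontal rails spanning the gap between the stiles.

The picture frame is against the stool's +x side, with their −y faces flush.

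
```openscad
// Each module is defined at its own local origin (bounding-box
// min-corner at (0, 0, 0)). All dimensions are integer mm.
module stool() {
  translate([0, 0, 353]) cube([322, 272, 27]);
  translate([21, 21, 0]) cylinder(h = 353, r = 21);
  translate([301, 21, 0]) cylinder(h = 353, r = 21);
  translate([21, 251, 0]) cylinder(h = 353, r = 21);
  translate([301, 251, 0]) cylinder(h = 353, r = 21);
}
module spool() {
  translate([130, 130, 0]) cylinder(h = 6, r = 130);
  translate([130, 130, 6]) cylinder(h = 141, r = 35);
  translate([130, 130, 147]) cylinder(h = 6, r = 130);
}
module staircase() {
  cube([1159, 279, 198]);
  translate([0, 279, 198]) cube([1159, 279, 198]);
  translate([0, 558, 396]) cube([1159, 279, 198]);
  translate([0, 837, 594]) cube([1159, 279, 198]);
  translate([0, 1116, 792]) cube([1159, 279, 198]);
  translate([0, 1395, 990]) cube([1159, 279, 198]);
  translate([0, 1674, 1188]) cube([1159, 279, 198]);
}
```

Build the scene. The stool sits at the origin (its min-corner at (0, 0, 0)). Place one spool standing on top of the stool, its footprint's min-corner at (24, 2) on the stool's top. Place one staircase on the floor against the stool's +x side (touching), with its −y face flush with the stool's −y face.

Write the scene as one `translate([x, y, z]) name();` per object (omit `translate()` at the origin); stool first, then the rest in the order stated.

stool();
translate([24, 2, 380]) spool();
translate([322, 0, 0]) staircase();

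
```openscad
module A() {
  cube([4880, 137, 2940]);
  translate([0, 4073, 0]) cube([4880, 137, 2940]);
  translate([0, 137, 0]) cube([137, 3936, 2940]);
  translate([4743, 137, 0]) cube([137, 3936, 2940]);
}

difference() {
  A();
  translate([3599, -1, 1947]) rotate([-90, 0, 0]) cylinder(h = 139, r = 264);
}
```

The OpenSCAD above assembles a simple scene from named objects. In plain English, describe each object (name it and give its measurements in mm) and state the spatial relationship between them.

A is the wall frame of a small rectangular building: four walls, each 2940 mm tall and 137 mm thick, enclosing a footprint 4880 mm (x) by 4210 mm (y) outside-to-outside, with no floor or roof. The front and back walls (the −y and +y sides) span the full width; the two side walls fit between them.

The house frame has a circular hole of radius 264 mm through its front wall, centred at (x = 3599, z = 1947).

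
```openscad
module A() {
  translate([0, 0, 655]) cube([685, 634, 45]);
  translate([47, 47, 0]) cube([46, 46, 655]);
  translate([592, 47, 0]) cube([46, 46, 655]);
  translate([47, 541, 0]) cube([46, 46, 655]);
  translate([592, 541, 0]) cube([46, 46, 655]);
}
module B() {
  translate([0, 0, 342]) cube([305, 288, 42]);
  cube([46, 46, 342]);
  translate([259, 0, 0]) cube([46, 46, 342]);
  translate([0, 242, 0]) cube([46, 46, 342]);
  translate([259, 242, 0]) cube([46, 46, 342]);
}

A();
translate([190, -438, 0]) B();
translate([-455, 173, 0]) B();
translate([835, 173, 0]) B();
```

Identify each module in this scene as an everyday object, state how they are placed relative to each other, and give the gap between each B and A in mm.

A is a table. B is a stool. Three stools sit around the table at the −y, −x, +x sides. The gap between each stool and the table is 150 mm.

Each stool's nearest face is 150 mm from the table's bounding box.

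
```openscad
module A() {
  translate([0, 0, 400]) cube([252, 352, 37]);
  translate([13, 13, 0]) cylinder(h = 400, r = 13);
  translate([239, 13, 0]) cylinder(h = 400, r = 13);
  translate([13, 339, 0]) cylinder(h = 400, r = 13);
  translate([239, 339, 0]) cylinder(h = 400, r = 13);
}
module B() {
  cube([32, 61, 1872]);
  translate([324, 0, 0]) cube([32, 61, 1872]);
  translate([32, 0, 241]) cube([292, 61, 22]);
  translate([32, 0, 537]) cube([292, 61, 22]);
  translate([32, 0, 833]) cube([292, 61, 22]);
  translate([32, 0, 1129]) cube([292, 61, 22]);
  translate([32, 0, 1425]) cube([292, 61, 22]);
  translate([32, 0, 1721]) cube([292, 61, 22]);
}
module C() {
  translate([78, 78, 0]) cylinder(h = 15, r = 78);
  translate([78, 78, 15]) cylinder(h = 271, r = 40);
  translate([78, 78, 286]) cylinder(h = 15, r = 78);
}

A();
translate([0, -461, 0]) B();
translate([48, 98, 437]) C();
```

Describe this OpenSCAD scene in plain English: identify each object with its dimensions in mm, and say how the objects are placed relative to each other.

A is a four-legged stool. The seat is 252×352 mm, 37 mm thick, top at z = 437 mm. It stands on four round legs, each 26 mm in diameter, from z = 0 to the seat underside, each leg's axis is inset half a diameter from the nearest pair of seat edges (so the leg's bounding box is flush with the corner).

B is a wooden ladder with two side rails of 32×61 mm section and 1872 mm height, set 356 mm apart overall. Between them run 6 rectangular rungs (61 mm deep, 22 mm thick), front faces flush with the rails' −y face. The bottom of the first rung is 241 mm above the floor and each subsequent rung is 296 mm higher than the one below.

C is a spool: two coaxial disc flanges of radius 78 mm and thickness 15 mm, joined by a core cylinder of radius 40 mm and height 271 mm. The lower flange rests on z = 0 and the three cylinders share a vertical axis.

The ladder is on the floor beside the stool on its −y side. The spool is on top of the stool, centred.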